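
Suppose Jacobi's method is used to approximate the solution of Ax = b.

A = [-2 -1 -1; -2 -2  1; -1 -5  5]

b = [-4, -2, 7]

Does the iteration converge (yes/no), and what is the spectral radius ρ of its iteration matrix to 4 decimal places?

Split A = D + L + U, D = diag(-2, -2, 5).
Jacobi: T = -D⁻¹(L+U), T[2,0] = -(-1)/(5) = +0.2000; T[2,2] = 0.
  T[0,:] = [+0.0000  -0.5000  -0.5000]
  T[1,:] = [-1.0000  +0.0000  +0.5000]
  T[2,:] = [+0.2000  +1.0000  +0.0000]
|λ(T)| sorted: 1.1381, 0.6288, 0.6288.
ρ(T) = max|λ| = 1.1381; 1.1381 > 1 ⇒ diverges.

no, ρ = 1.1381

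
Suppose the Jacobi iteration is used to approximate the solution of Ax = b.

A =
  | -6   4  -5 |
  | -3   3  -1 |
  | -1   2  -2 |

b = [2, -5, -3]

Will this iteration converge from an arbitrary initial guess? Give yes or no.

no

Write A = D+L+U with D = diag(-6, 3, -2).
Jacobi: T = -D⁻¹(L+U), T[1,0] = -(-3)/(3) = +1.0000; T[1,1] = 0.
  T[0,:] = [+0.0000, +0.6667, -0.8333]
  T[1,:] = [+1.0000, +0.0000, +0.3333]
  T[2,:] = [-0.5000, +1.0000, +0.0000]
eigenvalue magnitudes: 1.4397, 0.8099, 0.8099.
ρ(T) = max|λ| = 1.4397; 1.4397 > 1 ⇒ diverges.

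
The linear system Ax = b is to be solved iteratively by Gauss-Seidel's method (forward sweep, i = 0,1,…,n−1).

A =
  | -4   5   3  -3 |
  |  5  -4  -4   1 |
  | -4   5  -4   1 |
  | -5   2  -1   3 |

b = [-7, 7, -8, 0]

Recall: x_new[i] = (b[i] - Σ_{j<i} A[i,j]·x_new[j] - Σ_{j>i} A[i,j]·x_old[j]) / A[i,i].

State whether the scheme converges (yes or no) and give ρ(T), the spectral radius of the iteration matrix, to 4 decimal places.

no, ρ = 1.2249

Diagonal D = diag(-4, -4, -4, 3); L, U strict lower/upper.
T_GS = -(D+L)⁻¹U: row 0 first, T[0,2] = -(3)/(-4) = +0.7500; later rows by forward substitution.
  T[0,:] = [+0.0000 +1.2500 +0.7500 -0.7500]
  T[1,:] = [+0.0000 +1.5625 -0.0625 -0.6875]
  T[2,:] = [+0.0000 +0.7031 -0.8281 +0.1406]
  T[3,:] = [+0.0000 +1.2760 +1.0156 -0.7448]
moduli |λ_i(T)| = 1.2249, 0.6521, 0.6521, 0.0000.
ρ = 1.2249; 1.2249 > 1: divergent.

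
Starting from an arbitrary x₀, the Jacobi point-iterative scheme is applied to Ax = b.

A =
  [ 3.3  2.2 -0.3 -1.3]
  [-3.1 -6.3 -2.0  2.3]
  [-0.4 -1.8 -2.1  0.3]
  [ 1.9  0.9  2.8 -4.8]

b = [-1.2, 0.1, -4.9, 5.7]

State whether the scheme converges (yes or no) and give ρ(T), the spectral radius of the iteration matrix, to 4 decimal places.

Split A = D + L + U, D = diag(3.3, -6.3, -2.1, -4.8).
Jacobi: T = -D⁻¹(L+U), T[3,0] = -(1.9)/(-4.8) = +0.3958; T[3,3] = 0.
  T[0,:] = [+0.0000, -0.6667, +0.0909, +0.3939]
  T[1,:] = [-0.4921, +0.0000, -0.3175, +0.3651]
  T[2,:] = [-0.1905, -0.8571, +0.0000, +0.1429]
  T[3,:] = [+0.3958, +0.1875, +0.5833, +0.0000]
|eigenvalues of T|: 1.1234, 0.7012, 0.2745, 0.2745.
ρ = 1.1234; 1.1234 > 1 ⇒ diverges.

no, ρ = 1.1234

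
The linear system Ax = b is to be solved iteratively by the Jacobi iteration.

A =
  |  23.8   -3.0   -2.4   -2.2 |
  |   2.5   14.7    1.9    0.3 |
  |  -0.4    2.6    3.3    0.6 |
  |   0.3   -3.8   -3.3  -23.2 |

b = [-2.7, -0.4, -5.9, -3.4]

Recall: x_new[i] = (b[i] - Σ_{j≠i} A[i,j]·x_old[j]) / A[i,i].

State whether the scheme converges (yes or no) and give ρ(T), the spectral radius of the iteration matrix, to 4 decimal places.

yes, ρ = 0.3579

Let D = diag(23.8, 14.7, 3.3, -23.2); L, U the strict triangles.
T_J = -D⁻¹(L+U): T[0,1] = -(-3)/(23.8) = +0.1261; T[0,0] = 0.
  T[0,:] = [+0.0000 +0.1261 +0.1008 +0.0924]
  T[1,:] = [-0.1701 +0.0000 -0.1293 -0.0204]
  T[2,:] = [+0.1212 -0.7879 +0.0000 -0.1818]
  T[3,:] = [+0.0129 -0.1638 -0.1422 +0.0000]
|roots of det(T-λI)|: 0.3579, 0.2888, 0.1614, 0.0923.
ρ(T) = max|λ| = 0.3579; 0.3579 < 1: convergent.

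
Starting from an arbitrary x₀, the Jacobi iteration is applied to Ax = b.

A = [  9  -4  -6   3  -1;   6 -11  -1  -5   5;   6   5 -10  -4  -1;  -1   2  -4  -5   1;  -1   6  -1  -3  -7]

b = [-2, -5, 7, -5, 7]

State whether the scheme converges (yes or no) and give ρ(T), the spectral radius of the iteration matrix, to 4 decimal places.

Split A = D + L + U, D = diag(9, -11, -10, -5, -7).
T_J = -D⁻¹(L+U): T[2,4] = -(-1)/(-10) = -0.1000; T[2,2] = 0.
  T[0,:] = [+0.0000 +0.4444 +0.6667 -0.3333 +0.1111]
  T[1,:] = [+0.5455 +0.0000 -0.0909 -0.4545 +0.4545]
  T[2,:] = [+0.6000 +0.5000 +0.0000 -0.4000 -0.1000]
  T[3,:] = [-0.2000 +0.4000 -0.8000 +0.0000 +0.2000]
  T[4,:] = [-0.1429 +0.8571 -0.1429 -0.4286 +0.0000]
|roots of det(T-λI)|: 1.1807, 0.7733, 0.7733, 0.3019, 0.3019.
ρ(T) = max|λ| = 1.1807; 1.1807 > 1: divergent.

no, ρ = 1.1807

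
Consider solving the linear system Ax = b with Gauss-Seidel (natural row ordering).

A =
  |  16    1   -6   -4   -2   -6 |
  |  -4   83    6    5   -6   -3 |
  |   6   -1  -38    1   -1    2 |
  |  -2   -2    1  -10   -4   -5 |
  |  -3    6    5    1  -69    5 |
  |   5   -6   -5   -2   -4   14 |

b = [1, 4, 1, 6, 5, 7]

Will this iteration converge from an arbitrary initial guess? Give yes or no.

Split A = D + L + U, D = diag(16, 83, -38, -10, -69, 14).
GS T = -(D+L)⁻¹U: row 0 first, T[0,1] = -(1)/(16) = -0.0625; later rows by forward substitution.
  T[0,:] = [+0.0000 -0.0625 +0.3750 +0.2500 +0.1250 +0.3750]
  T[1,:] = [+0.0000 -0.0030 -0.0542 -0.0482 +0.0783 +0.0542]
  T[2,:] = [+0.0000 -0.0098 +0.0606 +0.0671 -0.0086 +0.1104]
  T[3,:] = [+0.0000 +0.0121 -0.0581 -0.0337 -0.4415 -0.5748]
  T[4,:] = [+0.0000 +0.0019 -0.0175 -0.0107 -0.0056 +0.0605]
  T[5,:] = [+0.0000 +0.0198 -0.1488 -0.0939 -0.0789 -0.1361]
|λ(T)| sorted: 0.2179, 0.1500, 0.1500, 0.0265, 0.0095, 0.0000.
spectral radius ρ = 0.2179; 0.2179 < 1 ⇒ converges.

yes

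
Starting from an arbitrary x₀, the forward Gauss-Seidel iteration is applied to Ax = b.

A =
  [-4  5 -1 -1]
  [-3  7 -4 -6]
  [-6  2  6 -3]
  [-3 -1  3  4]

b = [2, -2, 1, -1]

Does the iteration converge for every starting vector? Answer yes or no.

no

Write A = D+L+U with D = diag(-4, 7, 6, 4).
Gauss-Seidel: T = -(D+L)⁻¹U, row 0 first, T[0,2] = -(-1)/(-4) = -0.2500; later rows by forward substitution.
  T[0,:] = [+0.0000 +1.2500 -0.2500 -0.2500]
  T[1,:] = [+0.0000 +0.5357 +0.4643 +0.7500]
  T[2,:] = [+0.0000 +1.0714 -0.4048 -0.0000]
  T[3,:] = [+0.0000 +0.2679 +0.2321 +0.0000]
eigenvalue magnitudes: 1.1399, 0.6442, 0.3647, 0.0000.
ρ = 1.1399; 1.1399 > 1 ⇒ diverges.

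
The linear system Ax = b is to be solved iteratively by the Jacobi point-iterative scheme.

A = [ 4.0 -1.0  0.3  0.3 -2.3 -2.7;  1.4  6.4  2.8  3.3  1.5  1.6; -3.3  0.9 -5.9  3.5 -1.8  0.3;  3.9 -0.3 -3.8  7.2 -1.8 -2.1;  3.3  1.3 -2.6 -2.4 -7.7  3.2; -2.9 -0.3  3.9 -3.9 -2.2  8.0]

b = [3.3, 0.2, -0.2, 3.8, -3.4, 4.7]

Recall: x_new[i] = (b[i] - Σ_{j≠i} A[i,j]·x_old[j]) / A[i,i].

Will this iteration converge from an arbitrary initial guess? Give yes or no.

Split A = D + L + U, D = diag(4, 6.4, -5.9, 7.2, -7.7, 8).
T_J = -D⁻¹(L+U): T[2,5] = -(0.3)/(-5.9) = +0.0508; T[2,2] = 0.
  T[0,:] = [+0.0000 +0.2500 -0.0750 -0.0750 +0.5750 +0.6750]
  T[1,:] = [-0.2188 +0.0000 -0.4375 -0.5156 -0.2344 -0.2500]
  T[2,:] = [-0.5593 +0.1525 +0.0000 +0.5932 -0.3051 +0.0508]
  T[3,:] = [-0.5417 +0.0417 +0.5278 +0.0000 +0.2500 +0.2917]
  T[4,:] = [+0.4286 +0.1688 -0.3377 -0.3117 +0.0000 +0.4156]
  T[5,:] = [+0.3625 +0.0375 -0.4875 +0.4875 +0.2750 +0.0000]
|eigenvalues of T|: 1.1860, 0.5953, 0.5953, 0.3455, 0.3455, 0.1516.
ρ(T) = max|λ| = 1.1860; 1.1860 > 1, so it fails to converge.

no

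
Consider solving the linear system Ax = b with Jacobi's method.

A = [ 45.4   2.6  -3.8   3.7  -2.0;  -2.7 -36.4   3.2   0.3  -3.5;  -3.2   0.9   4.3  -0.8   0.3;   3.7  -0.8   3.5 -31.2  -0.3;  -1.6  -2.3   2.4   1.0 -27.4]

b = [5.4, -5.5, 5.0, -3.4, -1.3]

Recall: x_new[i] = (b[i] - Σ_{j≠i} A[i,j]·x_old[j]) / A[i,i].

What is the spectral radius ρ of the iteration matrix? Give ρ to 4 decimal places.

Write A = D+L+U with D = diag(45.4, -36.4, 4.3, -31.2, -27.4).
Jacobi: T = -D⁻¹(L+U), T[2,0] = -(-3.2)/(4.3) = +0.7442; T[2,2] = 0.
  T[0,:] = [+0.0000 -0.0573 +0.0837 -0.0815 +0.0441]
  T[1,:] = [-0.0742 +0.0000 +0.0879 +0.0082 -0.0962]
  T[2,:] = [+0.7442 -0.2093 +0.0000 +0.1860 -0.0698]
  T[3,:] = [+0.1186 -0.0256 +0.1122 +0.0000 -0.0096]
  T[4,:] = [-0.0584 -0.0839 +0.0876 +0.0365 +0.0000]
eigenvalue magnitudes: 0.2321, 0.1970, 0.1385, 0.1132, 0.1132.
ρ = 0.2321; 0.2321 < 1, so it converges for any x₀.

0.2321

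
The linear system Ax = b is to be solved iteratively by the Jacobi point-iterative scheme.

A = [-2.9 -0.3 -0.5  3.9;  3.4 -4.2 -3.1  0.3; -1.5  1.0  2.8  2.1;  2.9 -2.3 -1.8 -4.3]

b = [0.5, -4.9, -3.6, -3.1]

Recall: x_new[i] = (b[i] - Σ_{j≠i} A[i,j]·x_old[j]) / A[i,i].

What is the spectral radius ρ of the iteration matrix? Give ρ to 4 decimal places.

1.4274

Diagonal D = diag(-2.9, -4.2, 2.8, -4.3); L, U strict lower/upper.
Jacobi T = -D⁻¹(L+U): T[0,2] = -(-0.5)/(-2.9) = -0.1724; T[0,0] = 0.
  T[0,:] = [+0.0000 -0.1034 -0.1724 +1.3448]
  T[1,:] = [+0.8095 +0.0000 -0.7381 +0.0714]
  T[2,:] = [+0.5357 -0.3571 +0.0000 -0.7500]
  T[3,:] = [+0.6744 -0.5349 -0.4186 +0.0000]
eigenvalue magnitudes: 1.4274, 0.7345, 0.7345, 0.1829.
ρ(T) = max|λ| = 1.4274; 1.4274 > 1: divergent.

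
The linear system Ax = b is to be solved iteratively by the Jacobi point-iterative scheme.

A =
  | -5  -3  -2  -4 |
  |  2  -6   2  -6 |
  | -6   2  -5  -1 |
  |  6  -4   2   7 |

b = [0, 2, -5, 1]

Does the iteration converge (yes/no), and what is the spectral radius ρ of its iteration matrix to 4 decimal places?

no, ρ = 1.2245

Split A = D + L + U, D = diag(-5, -6, -5, 7).
T_J = -D⁻¹(L+U): T[0,2] = -(-2)/(-5) = -0.4000; T[0,0] = 0.
  T[0,:] = [+0.0000, -0.6000, -0.4000, -0.8000]
  T[1,:] = [+0.3333, +0.0000, +0.3333, -1.0000]
  T[2,:] = [-1.2000, +0.4000, +0.0000, -0.2000]
  T[3,:] = [-0.8571, +0.5714, -0.2857, +0.0000]
|λ(T)| sorted: 1.2245, 0.7383, 0.7383, 0.6849.
spectral radius ρ = 1.2245; 1.2245 > 1: divergent.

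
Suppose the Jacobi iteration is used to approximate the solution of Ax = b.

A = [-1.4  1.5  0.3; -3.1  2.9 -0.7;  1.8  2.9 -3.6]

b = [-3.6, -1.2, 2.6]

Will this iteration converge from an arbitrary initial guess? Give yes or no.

Write A = D+L+U with D = diag(-1.4, 2.9, -3.6).
Jacobi: T = -D⁻¹(L+U), T[1,0] = -(-3.1)/(2.9) = +1.0690; T[1,1] = 0.
  T[0,:] = [+0.0000  +1.0714  +0.2143]
  T[1,:] = [+1.0690  +0.0000  +0.2414]
  T[2,:] = [+0.5000  +0.8056  +0.0000]
eigenvalue magnitudes: 1.2994, 1.0747, 0.2247.
spectral radius ρ = 1.2994; 1.2994 > 1: divergent.

no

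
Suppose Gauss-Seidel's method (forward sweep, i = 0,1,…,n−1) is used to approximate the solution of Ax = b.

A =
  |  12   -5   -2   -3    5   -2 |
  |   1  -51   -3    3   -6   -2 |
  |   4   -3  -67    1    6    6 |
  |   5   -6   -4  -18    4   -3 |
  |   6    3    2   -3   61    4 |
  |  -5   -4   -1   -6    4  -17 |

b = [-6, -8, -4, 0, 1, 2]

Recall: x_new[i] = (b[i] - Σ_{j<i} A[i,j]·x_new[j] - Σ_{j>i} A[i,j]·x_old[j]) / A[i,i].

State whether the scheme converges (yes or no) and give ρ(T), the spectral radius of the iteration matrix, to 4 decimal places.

A = D + L + U where D = diag(12, -51, -67, -18, 61, -17).
Gauss-Seidel: T = -(D+L)⁻¹U, row 0 first, T[0,3] = -(-3)/(12) = +0.2500; later rows by forward substitution.
  T[0,:] = [+0.0000, +0.4167, +0.1667, +0.2500, -0.4167, +0.1667]
  T[1,:] = [+0.0000, +0.0082, -0.0556, +0.0637, -0.1258, -0.0359]
  T[2,:] = [+0.0000, +0.0245, +0.0124, +0.0270, +0.0703, +0.1011]
  T[3,:] = [+0.0000, +0.1076, +0.0621, +0.0422, +0.1328, -0.1309]
  T[4,:] = [+0.0000, -0.0369, -0.0110, -0.0265, +0.0514, -0.0900]
  T[5,:] = [+0.0000, -0.1726, -0.0612, -0.1113, +0.1132, -0.0215]
eigenvalue magnitudes: 0.1939, 0.0936, 0.0936, 0.0420, 0.0220, 0.0000.
ρ(T) = max|λ| = 0.1939; 0.1939 < 1: convergent.

yes, ρ = 0.1939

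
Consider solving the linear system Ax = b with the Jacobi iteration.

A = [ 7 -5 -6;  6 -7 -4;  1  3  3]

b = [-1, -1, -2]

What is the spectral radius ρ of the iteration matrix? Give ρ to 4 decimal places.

1.1846

A = D + L + U where D = diag(7, -7, 3).
T_J = -D⁻¹(L+U): T[1,2] = -(-4)/(-7) = -0.5714; T[1,1] = 0.
  T[0,:] = [+0.0000, +0.7143, +0.8571]
  T[1,:] = [+0.8571, +0.0000, -0.5714]
  T[2,:] = [-0.3333, -1.0000, +0.0000]
|eigenvalues of T|: 1.1846, 0.7109, 0.7109.
ρ(T) = max|λ| = 1.1846; 1.1846 > 1 ⇒ diverges.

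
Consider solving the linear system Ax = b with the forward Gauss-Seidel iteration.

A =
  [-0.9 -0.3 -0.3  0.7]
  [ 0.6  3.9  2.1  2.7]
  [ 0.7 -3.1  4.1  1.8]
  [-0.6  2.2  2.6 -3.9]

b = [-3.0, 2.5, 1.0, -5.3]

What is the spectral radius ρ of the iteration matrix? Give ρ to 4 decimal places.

Diagonal D = diag(-0.9, 3.9, 4.1, -3.9); L, U strict lower/upper.
GS T = -(D+L)⁻¹U: row 0 first, T[0,3] = -(0.7)/(-0.9) = +0.7778; later rows by forward substitution.
  T[0,:] = [+0.0000, -0.3333, -0.3333, +0.7778]
  T[1,:] = [+0.0000, +0.0513, -0.4872, -0.8120]
  T[2,:] = [+0.0000, +0.0957, -0.3114, -1.1857]
  T[3,:] = [+0.0000, +0.1440, -0.4312, -1.3682]
|roots of det(T-λI)|: 1.6285, 0.0864, 0.0862, 0.0000.
ρ = 1.6285; 1.6285 > 1, so it fails to converge.

1.6285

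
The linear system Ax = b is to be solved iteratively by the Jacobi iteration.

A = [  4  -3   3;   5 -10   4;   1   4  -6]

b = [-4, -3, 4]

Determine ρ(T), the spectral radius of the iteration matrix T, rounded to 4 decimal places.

0.8648

Diagonal D = diag(4, -10, -6); L, U strict lower/upper.
Jacobi T = -D⁻¹(L+U): T[0,2] = -(3)/(4) = -0.7500; T[0,0] = 0.
  T[0,:] = [+0.0000 +0.7500 -0.7500]
  T[1,:] = [+0.5000 +0.0000 +0.4000]
  T[2,:] = [+0.1667 +0.6667 +0.0000]
|eigenvalues of T|: 0.8648, 0.4809, 0.4809.
ρ = 0.8648; 0.8648 < 1 ⇒ converges.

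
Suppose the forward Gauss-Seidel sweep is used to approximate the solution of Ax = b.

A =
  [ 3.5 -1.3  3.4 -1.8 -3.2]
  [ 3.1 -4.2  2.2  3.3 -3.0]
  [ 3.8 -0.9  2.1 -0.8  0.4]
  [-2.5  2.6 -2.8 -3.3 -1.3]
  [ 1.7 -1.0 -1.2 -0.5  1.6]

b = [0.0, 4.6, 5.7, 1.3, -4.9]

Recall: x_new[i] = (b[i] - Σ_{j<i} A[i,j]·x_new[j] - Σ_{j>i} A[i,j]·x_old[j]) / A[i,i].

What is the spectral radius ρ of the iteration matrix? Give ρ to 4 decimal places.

1.4467

Diagonal D = diag(3.5, -4.2, 2.1, -3.3, 1.6); L, U strict lower/upper.
Gauss-Seidel: T = -(D+L)⁻¹U, row 0 first, T[0,2] = -(3.4)/(3.5) = -0.9714; later rows by forward substitution.
  T[0,:] = [+0.0000  +0.3714  -0.9714  +0.5143  +0.9143]
  T[1,:] = [+0.0000  +0.2741  -0.1932  +1.1653  -0.0395]
  T[2,:] = [+0.0000  -0.5546  +1.6750  -0.0502  -1.8618]
  T[3,:] = [+0.0000  +0.4052  -0.8375  +0.5711  +0.4620]
  T[4,:] = [+0.0000  -0.5126  +1.9059  +0.3227  -2.2481]
|λ(T)| sorted: 1.4467, 0.6973, 0.4003, 0.0768, 0.0000.
ρ(T) = max|λ| = 1.4467; 1.4467 > 1: divergent.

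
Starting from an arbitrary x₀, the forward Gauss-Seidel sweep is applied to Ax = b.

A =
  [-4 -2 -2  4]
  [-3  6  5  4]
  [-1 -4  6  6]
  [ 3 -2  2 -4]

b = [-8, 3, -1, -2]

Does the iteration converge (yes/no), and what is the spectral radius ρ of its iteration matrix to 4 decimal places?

A = D + L + U where D = diag(-4, 6, 6, -4).
T_GS = -(D+L)⁻¹U: row 0 first, T[0,3] = -(4)/(-4) = +1.0000; later rows by forward substitution.
  T[0,:] = [+0.0000, -0.5000, -0.5000, +1.0000]
  T[1,:] = [+0.0000, -0.2500, -1.0833, -0.1667]
  T[2,:] = [+0.0000, -0.2500, -0.8056, -0.9444]
  T[3,:] = [+0.0000, -0.3750, -0.2361, +0.3611]
|λ(T)| sorted: 1.3874, 0.4746, 0.4746, 0.0000.
ρ = 1.3874; 1.3874 > 1: divergent.

no, ρ = 1.3874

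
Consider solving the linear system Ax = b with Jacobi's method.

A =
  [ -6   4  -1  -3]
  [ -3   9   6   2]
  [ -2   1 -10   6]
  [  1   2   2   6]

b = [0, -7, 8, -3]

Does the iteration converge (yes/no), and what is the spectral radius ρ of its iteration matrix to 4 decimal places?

Diagonal D = diag(-6, 9, -10, 6); L, U strict lower/upper.
T_J = -D⁻¹(L+U): T[0,3] = -(-3)/(-6) = -0.5000; T[0,0] = 0.
  T[0,:] = [+0.0000  +0.6667  -0.1667  -0.5000]
  T[1,:] = [+0.3333  +0.0000  -0.6667  -0.2222]
  T[2,:] = [-0.2000  +0.1000  +0.0000  +0.6000]
  T[3,:] = [-0.1667  -0.3333  -0.3333  +0.0000]
moduli |λ_i(T)| = 0.8215, 0.5999, 0.5999, 0.4072.
ρ = 0.8215; 0.8215 < 1: convergent.

yes, ρ = 0.8215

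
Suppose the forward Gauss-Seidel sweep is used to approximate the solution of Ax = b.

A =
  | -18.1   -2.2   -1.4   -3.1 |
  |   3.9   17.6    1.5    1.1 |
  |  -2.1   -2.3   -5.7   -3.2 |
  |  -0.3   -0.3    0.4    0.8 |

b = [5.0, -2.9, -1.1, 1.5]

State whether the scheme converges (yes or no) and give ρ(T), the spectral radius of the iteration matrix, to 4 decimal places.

Write A = D+L+U with D = diag(-18.1, 17.6, -5.7, 0.8).
GS T = -(D+L)⁻¹U: row 0 first, T[0,3] = -(-3.1)/(-18.1) = -0.1713; later rows by forward substitution.
  T[0,:] = [+0.0000  -0.1215  -0.0773  -0.1713]
  T[1,:] = [+0.0000  +0.0269  -0.0681  -0.0245]
  T[2,:] = [+0.0000  +0.0339  +0.0560  -0.4884]
  T[3,:] = [+0.0000  -0.0524  -0.0825  +0.1708]
eigenvalue magnitudes: 0.3074, 0.1153, 0.0615, 0.0000.
ρ = 0.3074; 0.3074 < 1 ⇒ converges.

yes, ρ = 0.3074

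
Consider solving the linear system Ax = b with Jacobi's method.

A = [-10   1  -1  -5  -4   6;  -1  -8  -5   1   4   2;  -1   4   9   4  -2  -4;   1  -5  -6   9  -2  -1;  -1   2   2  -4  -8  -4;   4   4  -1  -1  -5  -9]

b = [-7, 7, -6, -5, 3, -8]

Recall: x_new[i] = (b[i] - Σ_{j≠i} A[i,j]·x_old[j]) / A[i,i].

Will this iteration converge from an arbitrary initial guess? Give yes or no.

no

Let D = diag(-10, -8, 9, 9, -8, -9); L, U the strict triangles.
T_J = -D⁻¹(L+U): T[1,0] = -(-1)/(-8) = -0.1250; T[1,1] = 0.
  T[0,:] = [+0.0000, +0.1000, -0.1000, -0.5000, -0.4000, +0.6000]
  T[1,:] = [-0.1250, +0.0000, -0.6250, +0.1250, +0.5000, +0.2500]
  T[2,:] = [+0.1111, -0.4444, +0.0000, -0.4444, +0.2222, +0.4444]
  T[3,:] = [-0.1111, +0.5556, +0.6667, +0.0000, +0.2222, +0.1111]
  T[4,:] = [-0.1250, +0.2500, +0.2500, -0.5000, +0.0000, -0.5000]
  T[5,:] = [+0.4444, +0.4444, -0.1111, -0.1111, -0.5556, +0.0000]
|roots of det(T-λI)|: 1.1487, 0.7718, 0.7718, 0.6717, 0.6717, 0.4824.
ρ = 1.1487; 1.1487 > 1: divergent.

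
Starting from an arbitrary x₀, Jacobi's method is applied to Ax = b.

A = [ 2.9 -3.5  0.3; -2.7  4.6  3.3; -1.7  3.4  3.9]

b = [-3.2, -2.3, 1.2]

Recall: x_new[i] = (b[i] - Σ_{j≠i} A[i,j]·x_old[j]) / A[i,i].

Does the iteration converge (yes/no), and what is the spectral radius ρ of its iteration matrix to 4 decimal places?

no, ρ = 1.2447

Write A = D+L+U with D = diag(2.9, 4.6, 3.9).
T_J = -D⁻¹(L+U): T[0,1] = -(-3.5)/(2.9) = +1.2069; T[0,0] = 0.
  T[0,:] = [+0.0000, +1.2069, -0.1034]
  T[1,:] = [+0.5870, +0.0000, -0.7174]
  T[2,:] = [+0.4359, -0.8718, +0.0000]
|eigenvalues of T|: 1.2447, 0.9783, 0.2665.
ρ(T) = max|λ| = 1.2447; 1.2447 > 1, so it fails to converge.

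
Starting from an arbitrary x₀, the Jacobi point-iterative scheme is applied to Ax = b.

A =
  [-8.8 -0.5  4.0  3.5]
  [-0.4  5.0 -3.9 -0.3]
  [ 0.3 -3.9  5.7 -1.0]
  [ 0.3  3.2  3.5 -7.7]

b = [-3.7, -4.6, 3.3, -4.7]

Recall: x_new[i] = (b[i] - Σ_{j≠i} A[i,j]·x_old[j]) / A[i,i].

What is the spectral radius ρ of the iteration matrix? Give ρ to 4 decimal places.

0.8662

Write A = D+L+U with D = diag(-8.8, 5, 5.7, -7.7).
T_J = -D⁻¹(L+U): T[3,2] = -(3.5)/(-7.7) = +0.4545; T[3,3] = 0.
  T[0,:] = [+0.0000 -0.0568 +0.4545 +0.3977]
  T[1,:] = [+0.0800 +0.0000 +0.7800 +0.0600]
  T[2,:] = [-0.0526 +0.6842 +0.0000 +0.1754]
  T[3,:] = [+0.0390 +0.4156 +0.4545 +0.0000]
|roots of det(T-λI)|: 0.8662, 0.6798, 0.1954, 0.0091.
ρ = 0.8662; 0.8662 < 1: convergent.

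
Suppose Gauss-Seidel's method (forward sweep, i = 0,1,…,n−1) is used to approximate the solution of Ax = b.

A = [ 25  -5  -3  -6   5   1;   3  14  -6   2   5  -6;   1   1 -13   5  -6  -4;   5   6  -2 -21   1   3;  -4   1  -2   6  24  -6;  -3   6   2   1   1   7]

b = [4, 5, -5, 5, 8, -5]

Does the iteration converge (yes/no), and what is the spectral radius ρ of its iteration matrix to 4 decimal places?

yes, ρ = 0.7557

A = D + L + U where D = diag(25, 14, -13, -21, 24, 7).
T_GS = -(D+L)⁻¹U: row 0 first, T[0,3] = -(-6)/(25) = +0.2400; later rows by forward substitution.
  T[0,:] = [+0.0000, +0.2000, +0.1200, +0.2400, -0.2000, -0.0400]
  T[1,:] = [+0.0000, -0.0429, +0.4029, -0.1943, -0.3143, +0.4371]
  T[2,:] = [+0.0000, +0.0121, +0.0402, +0.3881, -0.5011, -0.2771]
  T[3,:] = [+0.0000, +0.0342, +0.1398, -0.0353, -0.0421, +0.2846]
  T[4,:] = [+0.0000, +0.0276, -0.0284, +0.0893, -0.0515, +0.1309]
  T[5,:] = [+0.0000, +0.1102, -0.3213, +0.1508, +0.3402, -0.3720]
|λ(T)| sorted: 0.7557, 0.2912, 0.1671, 0.1367, 0.0335, 0.0000.
ρ(T) = max|λ| = 0.7557; 0.7557 < 1 ⇒ converges.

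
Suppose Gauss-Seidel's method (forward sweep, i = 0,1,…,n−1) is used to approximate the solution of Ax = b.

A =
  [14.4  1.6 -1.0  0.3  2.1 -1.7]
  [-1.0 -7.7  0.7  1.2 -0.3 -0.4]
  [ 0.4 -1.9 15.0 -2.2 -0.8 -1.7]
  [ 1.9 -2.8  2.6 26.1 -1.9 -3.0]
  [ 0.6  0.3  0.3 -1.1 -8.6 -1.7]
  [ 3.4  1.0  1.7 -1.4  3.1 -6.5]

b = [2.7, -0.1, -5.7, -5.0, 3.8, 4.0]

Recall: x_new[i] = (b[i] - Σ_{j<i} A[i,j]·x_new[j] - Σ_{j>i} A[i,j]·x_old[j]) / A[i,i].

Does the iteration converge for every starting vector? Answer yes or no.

Let D = diag(14.4, -7.7, 15, 26.1, -8.6, -6.5); L, U the strict triangles.
GS T = -(D+L)⁻¹U: row 0 first, T[0,4] = -(2.1)/(14.4) = -0.1458; later rows by forward substitution.
  T[0,:] = [+0.0000 -0.1111 +0.0694 -0.0208 -0.1458 +0.1181]
  T[1,:] = [+0.0000 +0.0144 +0.0819 +0.1585 -0.0200 -0.0673]
  T[2,:] = [+0.0000 +0.0048 +0.0085 +0.1673 +0.0547 +0.1017]
  T[3,:] = [+0.0000 +0.0092 +0.0029 +0.0019 +0.0758 +0.0890]
  T[4,:] = [+0.0000 -0.0083 +0.0076 +0.0097 -0.0187 -0.1996]
  T[5,:] = [+0.0000 -0.0606 +0.0542 +0.0615 -0.0903 -0.0364]
|eigenvalues of T|: 0.2333, 0.1196, 0.0865, 0.0865, 0.0534, 0.0000.
spectral radius ρ = 0.2333; 0.2333 < 1: convergent.

yes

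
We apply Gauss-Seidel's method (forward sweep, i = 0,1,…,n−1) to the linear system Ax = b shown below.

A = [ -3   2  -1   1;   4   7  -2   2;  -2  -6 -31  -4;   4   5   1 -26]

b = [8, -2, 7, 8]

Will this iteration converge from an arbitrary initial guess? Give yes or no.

yes

Let D = diag(-3, 7, -31, -26); L, U the strict triangles.
Gauss-Seidel: T = -(D+L)⁻¹U, row 0 first, T[0,2] = -(-1)/(-3) = -0.3333; later rows by forward substitution.
  T[0,:] = [+0.0000, +0.6667, -0.3333, +0.3333]
  T[1,:] = [+0.0000, -0.3810, +0.4762, -0.4762]
  T[2,:] = [+0.0000, +0.0307, -0.0707, -0.0584]
  T[3,:] = [+0.0000, +0.0305, +0.0376, -0.0425]
|λ(T)| sorted: 0.3966, 0.0976, 0.0976, 0.0000.
spectral radius ρ = 0.3966; 0.3966 < 1: convergent.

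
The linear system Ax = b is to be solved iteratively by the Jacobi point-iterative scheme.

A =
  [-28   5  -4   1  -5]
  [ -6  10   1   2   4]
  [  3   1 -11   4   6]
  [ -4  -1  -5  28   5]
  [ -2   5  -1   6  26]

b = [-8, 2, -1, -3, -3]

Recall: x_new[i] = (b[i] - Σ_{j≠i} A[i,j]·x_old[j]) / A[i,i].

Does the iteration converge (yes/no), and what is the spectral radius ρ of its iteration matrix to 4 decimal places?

yes, ρ = 0.5564

Write A = D+L+U with D = diag(-28, 10, -11, 28, 26).
T_J = -D⁻¹(L+U): T[2,4] = -(6)/(-11) = +0.5455; T[2,2] = 0.
  T[0,:] = [+0.0000  +0.1786  -0.1429  +0.0357  -0.1786]
  T[1,:] = [+0.6000  +0.0000  -0.1000  -0.2000  -0.4000]
  T[2,:] = [+0.2727  +0.0909  +0.0000  +0.3636  +0.5455]
  T[3,:] = [+0.1429  +0.0357  +0.1786  +0.0000  -0.1786]
  T[4,:] = [+0.0769  -0.1923  +0.0385  -0.2308  +0.0000]
moduli |λ_i(T)| = 0.5564, 0.4491, 0.2108, 0.2108, 0.1289.
spectral radius ρ = 0.5564; 0.5564 < 1: convergent.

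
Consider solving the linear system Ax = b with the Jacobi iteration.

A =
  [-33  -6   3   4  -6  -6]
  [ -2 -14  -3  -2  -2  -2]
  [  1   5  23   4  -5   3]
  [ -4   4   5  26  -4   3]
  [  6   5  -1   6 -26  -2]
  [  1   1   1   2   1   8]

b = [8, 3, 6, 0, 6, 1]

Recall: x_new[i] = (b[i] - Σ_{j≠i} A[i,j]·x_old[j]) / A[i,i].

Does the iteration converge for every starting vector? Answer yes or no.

Write A = D+L+U with D = diag(-33, -14, 23, 26, -26, 8).
Jacobi: T = -D⁻¹(L+U), T[3,2] = -(5)/(26) = -0.1923; T[3,3] = 0.
  T[0,:] = [+0.0000 -0.1818 +0.0909 +0.1212 -0.1818 -0.1818]
  T[1,:] = [-0.1429 +0.0000 -0.2143 -0.1429 -0.1429 -0.1429]
  T[2,:] = [-0.0435 -0.2174 +0.0000 -0.1739 +0.2174 -0.1304]
  T[3,:] = [+0.1538 -0.1538 -0.1923 +0.0000 +0.1538 -0.1154]
  T[4,:] = [+0.2308 +0.1923 -0.0385 +0.2308 +0.0000 -0.0769]
  T[5,:] = [-0.1250 -0.1250 -0.1250 -0.2500 -0.1250 +0.0000]
|eigenvalues of T|: 0.5149, 0.4130, 0.2045, 0.2045, 0.1640, 0.1640.
ρ(T) = max|λ| = 0.5149; 0.5149 < 1 ⇒ converges.

yes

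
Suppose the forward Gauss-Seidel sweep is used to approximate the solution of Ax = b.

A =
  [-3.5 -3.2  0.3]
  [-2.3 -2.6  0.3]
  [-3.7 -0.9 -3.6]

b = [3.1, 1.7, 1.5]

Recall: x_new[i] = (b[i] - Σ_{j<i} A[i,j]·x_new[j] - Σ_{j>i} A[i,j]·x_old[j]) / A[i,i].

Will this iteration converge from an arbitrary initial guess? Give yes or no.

yes

Write A = D+L+U with D = diag(-3.5, -2.6, -3.6).
T_GS = -(D+L)⁻¹U: row 0 first, T[0,2] = -(0.3)/(-3.5) = +0.0857; later rows by forward substitution.
  T[0,:] = [+0.0000, -0.9143, +0.0857]
  T[1,:] = [+0.0000, +0.8088, +0.0396]
  T[2,:] = [+0.0000, +0.7375, -0.0980]
eigenvalue magnitudes: 0.8399, 0.1291, 0.0000.
ρ(T) = max|λ| = 0.8399; 0.8399 < 1, so it converges for any x₀.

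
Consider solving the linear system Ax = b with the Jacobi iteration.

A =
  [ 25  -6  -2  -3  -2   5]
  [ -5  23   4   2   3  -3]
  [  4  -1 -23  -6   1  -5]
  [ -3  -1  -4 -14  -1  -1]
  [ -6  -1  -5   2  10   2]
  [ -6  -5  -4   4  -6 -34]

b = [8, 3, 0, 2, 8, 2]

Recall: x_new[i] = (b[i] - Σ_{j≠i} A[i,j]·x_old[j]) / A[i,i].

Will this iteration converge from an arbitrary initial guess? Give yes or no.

A = D + L + U where D = diag(25, 23, -23, -14, 10, -34).
Jacobi: T = -D⁻¹(L+U), T[2,1] = -(-1)/(-23) = -0.0435; T[2,2] = 0.
  T[0,:] = [+0.0000 +0.2400 +0.0800 +0.1200 +0.0800 -0.2000]
  T[1,:] = [+0.2174 +0.0000 -0.1739 -0.0870 -0.1304 +0.1304]
  T[2,:] = [+0.1739 -0.0435 +0.0000 -0.2609 +0.0435 -0.2174]
  T[3,:] = [-0.2143 -0.0714 -0.2857 +0.0000 -0.0714 -0.0714]
  T[4,:] = [+0.6000 +0.1000 +0.5000 -0.2000 +0.0000 -0.2000]
  T[5,:] = [-0.1765 -0.1471 -0.1176 +0.1176 -0.1765 +0.0000]
|eigenvalues of T|: 0.5041, 0.3924, 0.3249, 0.2786, 0.2786, 0.0151.
spectral radius ρ = 0.5041; 0.5041 < 1 ⇒ converges.

yes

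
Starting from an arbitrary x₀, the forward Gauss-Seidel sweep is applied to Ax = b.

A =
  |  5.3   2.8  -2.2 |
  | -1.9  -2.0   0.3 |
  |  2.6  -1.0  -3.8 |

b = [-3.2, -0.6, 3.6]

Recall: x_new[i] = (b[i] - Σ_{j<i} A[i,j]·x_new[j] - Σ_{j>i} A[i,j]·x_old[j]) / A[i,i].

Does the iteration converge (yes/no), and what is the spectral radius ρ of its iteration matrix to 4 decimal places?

yes, ρ = 0.7808

A = D + L + U where D = diag(5.3, -2, -3.8).
T_GS = -(D+L)⁻¹U: row 0 first, T[0,2] = -(-2.2)/(5.3) = +0.4151; later rows by forward substitution.
  T[0,:] = [+0.0000, -0.5283, +0.4151]
  T[1,:] = [+0.0000, +0.5019, -0.2443]
  T[2,:] = [+0.0000, -0.4935, +0.3483]
eigenvalue magnitudes: 0.7808, 0.0694, 0.0000.
ρ = 0.7808; 0.7808 < 1 ⇒ converges.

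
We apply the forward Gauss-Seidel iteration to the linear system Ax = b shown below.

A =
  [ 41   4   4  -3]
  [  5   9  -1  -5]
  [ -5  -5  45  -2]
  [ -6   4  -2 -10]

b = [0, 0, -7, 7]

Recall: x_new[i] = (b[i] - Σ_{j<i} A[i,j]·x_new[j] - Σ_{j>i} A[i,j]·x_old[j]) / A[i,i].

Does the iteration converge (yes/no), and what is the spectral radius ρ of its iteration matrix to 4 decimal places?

yes, ρ = 0.3386

A = D + L + U where D = diag(41, 9, 45, -10).
Gauss-Seidel: T = -(D+L)⁻¹U, row 0 first, T[0,2] = -(4)/(41) = -0.0976; later rows by forward substitution.
  T[0,:] = [+0.0000, -0.0976, -0.0976, +0.0732]
  T[1,:] = [+0.0000, +0.0542, +0.1653, +0.5149]
  T[2,:] = [+0.0000, -0.0048, +0.0075, +0.1098]
  T[3,:] = [+0.0000, +0.0812, +0.1232, +0.1401]
|roots of det(T-λI)|: 0.3386, 0.1302, 0.0066, 0.0000.
ρ = 0.3386; 0.3386 < 1 ⇒ converges.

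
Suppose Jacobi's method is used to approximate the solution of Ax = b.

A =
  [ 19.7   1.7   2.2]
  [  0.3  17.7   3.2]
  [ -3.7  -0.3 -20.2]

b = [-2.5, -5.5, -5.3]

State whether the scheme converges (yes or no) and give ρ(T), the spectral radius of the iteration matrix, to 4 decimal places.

yes, ρ = 0.1979

Diagonal D = diag(19.7, 17.7, -20.2); L, U strict lower/upper.
Jacobi T = -D⁻¹(L+U): T[1,0] = -(0.3)/(17.7) = -0.0169; T[1,1] = 0.
  T[0,:] = [+0.0000, -0.0863, -0.1117]
  T[1,:] = [-0.0169, +0.0000, -0.1808]
  T[2,:] = [-0.1832, -0.0149, +0.0000]
eigenvalue magnitudes: 0.1979, 0.1207, 0.1207.
spectral radius ρ = 0.1979; 0.1979 < 1, so it converges for any x₀.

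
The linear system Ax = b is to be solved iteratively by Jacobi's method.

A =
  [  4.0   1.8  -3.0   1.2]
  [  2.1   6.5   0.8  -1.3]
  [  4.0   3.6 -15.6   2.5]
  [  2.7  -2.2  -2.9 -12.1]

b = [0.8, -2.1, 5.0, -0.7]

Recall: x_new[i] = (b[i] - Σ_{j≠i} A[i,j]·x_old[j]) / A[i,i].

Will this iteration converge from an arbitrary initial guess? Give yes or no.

yes

Let D = diag(4, 6.5, -15.6, -12.1); L, U the strict triangles.
Jacobi: T = -D⁻¹(L+U), T[3,2] = -(-2.9)/(-12.1) = -0.2397; T[3,3] = 0.
  T[0,:] = [+0.0000 -0.4500 +0.7500 -0.3000]
  T[1,:] = [-0.3231 +0.0000 -0.1231 +0.2000]
  T[2,:] = [+0.2564 +0.2308 +0.0000 +0.1603]
  T[3,:] = [+0.2231 -0.1818 -0.2397 +0.0000]
|eigenvalues of T|: 0.5670, 0.4503, 0.3184, 0.3184.
spectral radius ρ = 0.5670; 0.5670 < 1, so it converges for any x₀.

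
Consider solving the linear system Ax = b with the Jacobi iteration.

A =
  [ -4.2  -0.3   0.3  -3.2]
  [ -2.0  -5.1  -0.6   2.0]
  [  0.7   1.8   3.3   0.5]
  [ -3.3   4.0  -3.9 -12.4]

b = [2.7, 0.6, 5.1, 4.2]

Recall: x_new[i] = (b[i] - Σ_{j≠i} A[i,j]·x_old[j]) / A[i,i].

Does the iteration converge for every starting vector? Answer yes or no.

Let D = diag(-4.2, -5.1, 3.3, -12.4); L, U the strict triangles.
T_J = -D⁻¹(L+U): T[0,2] = -(0.3)/(-4.2) = +0.0714; T[0,0] = 0.
  T[0,:] = [+0.0000, -0.0714, +0.0714, -0.7619]
  T[1,:] = [-0.3922, +0.0000, -0.1176, +0.3922]
  T[2,:] = [-0.2121, -0.5455, +0.0000, -0.1515]
  T[3,:] = [-0.2661, +0.3226, -0.3145, +0.0000]
|roots of det(T-λI)|: 0.8249, 0.5625, 0.2808, 0.2808.
spectral radius ρ = 0.8249; 0.8249 < 1, so it converges for any x₀.

yes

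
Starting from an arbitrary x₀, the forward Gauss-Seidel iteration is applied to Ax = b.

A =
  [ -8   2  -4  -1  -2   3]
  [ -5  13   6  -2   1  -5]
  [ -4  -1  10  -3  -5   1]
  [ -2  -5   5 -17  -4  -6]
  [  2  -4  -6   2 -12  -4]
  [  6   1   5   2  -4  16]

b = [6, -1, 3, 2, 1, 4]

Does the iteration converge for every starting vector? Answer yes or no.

Diagonal D = diag(-8, 13, 10, -17, -12, 16); L, U strict lower/upper.
T_GS = -(D+L)⁻¹U: row 0 first, T[0,3] = -(-1)/(-8) = -0.1250; later rows by forward substitution.
  T[0,:] = [+0.0000 +0.2500 -0.5000 -0.1250 -0.2500 +0.3750]
  T[1,:] = [+0.0000 +0.0962 -0.6538 +0.1058 -0.1731 +0.5288]
  T[2,:] = [+0.0000 +0.1096 -0.2654 +0.2606 +0.3827 +0.1029]
  T[3,:] = [+0.0000 -0.0255 +0.1731 +0.0602 -0.0424 -0.5223]
  T[4,:] = [+0.0000 -0.0494 +0.2962 -0.1763 -0.1824 -0.5856]
  T[5,:] = [+0.0000 -0.1432 +0.3637 -0.0928 -0.0553 -0.2869]
|λ(T)| sorted: 0.8255, 0.3691, 0.3691, 0.0994, 0.0911, 0.0000.
ρ(T) = max|λ| = 0.8255; 0.8255 < 1: convergent.

yes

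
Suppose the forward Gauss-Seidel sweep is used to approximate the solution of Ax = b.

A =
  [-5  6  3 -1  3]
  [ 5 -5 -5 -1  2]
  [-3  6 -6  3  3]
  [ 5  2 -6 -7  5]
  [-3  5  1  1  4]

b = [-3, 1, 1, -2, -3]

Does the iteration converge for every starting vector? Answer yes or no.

no

Diagonal D = diag(-5, -5, -6, -7, 4); L, U strict lower/upper.
T_GS = -(D+L)⁻¹U: row 0 first, T[0,3] = -(-1)/(-5) = -0.2000; later rows by forward substitution.
  T[0,:] = [+0.0000, +1.2000, +0.6000, -0.2000, +0.6000]
  T[1,:] = [+0.0000, +1.2000, -0.4000, -0.4000, +1.0000]
  T[2,:] = [+0.0000, +0.6000, -0.7000, +0.2000, +1.2000]
  T[3,:] = [+0.0000, +0.6857, +0.9143, -0.4286, +0.4000]
  T[4,:] = [+0.0000, -0.9214, +0.8964, +0.4071, -1.2000]
|roots of det(T-λI)|: 1.5930, 0.6374, 0.5626, 0.5626, 0.0000.
ρ = 1.5930; 1.5930 > 1 ⇒ diverges.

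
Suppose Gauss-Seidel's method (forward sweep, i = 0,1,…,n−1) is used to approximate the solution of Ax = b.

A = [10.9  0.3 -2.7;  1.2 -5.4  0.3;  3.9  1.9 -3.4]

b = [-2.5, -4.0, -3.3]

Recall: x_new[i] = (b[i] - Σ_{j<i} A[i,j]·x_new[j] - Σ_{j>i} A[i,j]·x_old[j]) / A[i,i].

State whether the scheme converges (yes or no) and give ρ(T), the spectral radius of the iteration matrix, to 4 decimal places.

yes, ρ = 0.3346

Split A = D + L + U, D = diag(10.9, -5.4, -3.4).
GS T = -(D+L)⁻¹U: row 0 first, T[0,1] = -(0.3)/(10.9) = -0.0275; later rows by forward substitution.
  T[0,:] = [+0.0000 -0.0275 +0.2477]
  T[1,:] = [+0.0000 -0.0061 +0.1106]
  T[2,:] = [+0.0000 -0.0350 +0.3459]
|eigenvalues of T|: 0.3346, 0.0052, 0.0000.
ρ(T) = max|λ| = 0.3346; 0.3346 < 1, so it converges for any x₀.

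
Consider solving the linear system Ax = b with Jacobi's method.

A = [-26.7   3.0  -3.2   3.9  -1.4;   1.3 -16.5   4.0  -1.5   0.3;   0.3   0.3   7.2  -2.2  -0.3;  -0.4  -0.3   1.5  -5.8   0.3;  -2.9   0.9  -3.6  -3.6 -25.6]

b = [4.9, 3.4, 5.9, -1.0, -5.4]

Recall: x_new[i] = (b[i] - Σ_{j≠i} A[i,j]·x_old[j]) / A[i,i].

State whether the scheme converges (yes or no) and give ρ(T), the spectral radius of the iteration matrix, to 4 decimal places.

yes, ρ = 0.2702

Diagonal D = diag(-26.7, -16.5, 7.2, -5.8, -25.6); L, U strict lower/upper.
Jacobi: T = -D⁻¹(L+U), T[1,4] = -(0.3)/(-16.5) = +0.0182; T[1,1] = 0.
  T[0,:] = [+0.0000  +0.1124  -0.1199  +0.1461  -0.0524]
  T[1,:] = [+0.0788  +0.0000  +0.2424  -0.0909  +0.0182]
  T[2,:] = [-0.0417  -0.0417  +0.0000  +0.3056  +0.0417]
  T[3,:] = [-0.0690  -0.0517  +0.2586  +0.0000  +0.0517]
  T[4,:] = [-0.1133  +0.0352  -0.1406  -0.1406  +0.0000]
eigenvalue magnitudes: 0.2702, 0.2199, 0.2199, 0.1373, 0.0255.
spectral radius ρ = 0.2702; 0.2702 < 1 ⇒ converges.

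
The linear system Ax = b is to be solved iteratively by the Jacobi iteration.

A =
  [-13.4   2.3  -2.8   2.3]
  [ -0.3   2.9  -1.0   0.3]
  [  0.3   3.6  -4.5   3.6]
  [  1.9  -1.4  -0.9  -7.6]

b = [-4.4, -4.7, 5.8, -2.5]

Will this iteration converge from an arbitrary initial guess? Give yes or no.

yes

Write A = D+L+U with D = diag(-13.4, 2.9, -4.5, -7.6).
Jacobi T = -D⁻¹(L+U): T[3,0] = -(1.9)/(-7.6) = +0.2500; T[3,3] = 0.
  T[0,:] = [+0.0000 +0.1716 -0.2090 +0.1716]
  T[1,:] = [+0.1034 +0.0000 +0.3448 -0.1034]
  T[2,:] = [+0.0667 +0.8000 +0.0000 +0.8000]
  T[3,:] = [+0.2500 -0.1842 -0.1184 +0.0000]
|roots of det(T-λI)|: 0.6521, 0.3609, 0.3609, 0.0846.
ρ = 0.6521; 0.6521 < 1 ⇒ converges.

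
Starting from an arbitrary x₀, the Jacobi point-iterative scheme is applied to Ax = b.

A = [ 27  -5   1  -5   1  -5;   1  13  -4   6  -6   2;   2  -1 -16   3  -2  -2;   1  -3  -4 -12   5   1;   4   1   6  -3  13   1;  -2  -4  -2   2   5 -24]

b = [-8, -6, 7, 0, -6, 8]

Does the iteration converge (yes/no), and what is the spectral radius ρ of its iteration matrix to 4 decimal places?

A = D + L + U where D = diag(27, 13, -16, -12, 13, -24).
Jacobi T = -D⁻¹(L+U): T[4,0] = -(4)/(13) = -0.3077; T[4,4] = 0.
  T[0,:] = [+0.0000, +0.1852, -0.0370, +0.1852, -0.0370, +0.1852]
  T[1,:] = [-0.0769, +0.0000, +0.3077, -0.4615, +0.4615, -0.1538]
  T[2,:] = [+0.1250, -0.0625, +0.0000, +0.1875, -0.1250, -0.1250]
  T[3,:] = [+0.0833, -0.2500, -0.3333, +0.0000, +0.4167, +0.0833]
  T[4,:] = [-0.3077, -0.0769, -0.4615, +0.2308, +0.0000, -0.0769]
  T[5,:] = [-0.0833, -0.1667, -0.0833, +0.0833, +0.2083, +0.0000]
eigenvalue magnitudes: 0.6088, 0.3324, 0.3324, 0.2729, 0.2729, 0.2521.
ρ(T) = max|λ| = 0.6088; 0.6088 < 1: convergent.

yes, ρ = 0.6088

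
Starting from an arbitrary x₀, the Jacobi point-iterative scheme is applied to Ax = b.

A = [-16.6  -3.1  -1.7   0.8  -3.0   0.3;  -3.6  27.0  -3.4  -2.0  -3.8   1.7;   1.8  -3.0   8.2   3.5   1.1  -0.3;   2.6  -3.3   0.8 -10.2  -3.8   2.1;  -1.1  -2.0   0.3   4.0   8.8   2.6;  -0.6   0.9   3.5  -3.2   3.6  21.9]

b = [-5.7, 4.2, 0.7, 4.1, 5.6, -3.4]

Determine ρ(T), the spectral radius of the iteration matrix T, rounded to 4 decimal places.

A = D + L + U where D = diag(-16.6, 27, 8.2, -10.2, 8.8, 21.9).
Jacobi T = -D⁻¹(L+U): T[4,3] = -(4)/(8.8) = -0.4545; T[4,4] = 0.
  T[0,:] = [+0.0000  -0.1867  -0.1024  +0.0482  -0.1807  +0.0181]
  T[1,:] = [+0.1333  +0.0000  +0.1259  +0.0741  +0.1407  -0.0630]
  T[2,:] = [-0.2195  +0.3659  +0.0000  -0.4268  -0.1341  +0.0366]
  T[3,:] = [+0.2549  -0.3235  +0.0784  +0.0000  -0.3725  +0.2059]
  T[4,:] = [+0.1250  +0.2273  -0.0341  -0.4545  +0.0000  -0.2955]
  T[5,:] = [+0.0274  -0.0411  -0.1598  +0.1461  -0.1644  +0.0000]
|λ(T)| sorted: 0.6396, 0.3727, 0.3727, 0.1375, 0.1375, 0.1205.
ρ = 0.6396; 0.6396 < 1: convergent.

0.6396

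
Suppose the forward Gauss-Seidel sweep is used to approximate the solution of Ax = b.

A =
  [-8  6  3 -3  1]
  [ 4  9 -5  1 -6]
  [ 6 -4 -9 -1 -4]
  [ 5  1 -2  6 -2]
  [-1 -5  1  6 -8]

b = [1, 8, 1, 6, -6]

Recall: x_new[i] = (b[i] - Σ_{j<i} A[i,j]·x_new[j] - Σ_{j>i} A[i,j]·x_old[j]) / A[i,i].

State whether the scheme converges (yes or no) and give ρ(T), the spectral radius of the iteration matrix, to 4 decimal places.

no, ρ = 1.1335

Write A = D+L+U with D = diag(-8, 9, -9, 6, -8).
GS T = -(D+L)⁻¹U: row 0 first, T[0,3] = -(-3)/(-8) = -0.3750; later rows by forward substitution.
  T[0,:] = [+0.0000 +0.7500 +0.3750 -0.3750 +0.1250]
  T[1,:] = [+0.0000 -0.3333 +0.3889 +0.0556 +0.6111]
  T[2,:] = [+0.0000 +0.6481 +0.0772 -0.3858 -0.6327]
  T[3,:] = [+0.0000 -0.3534 -0.3516 +0.1746 -0.0836]
  T[4,:] = [+0.0000 -0.0694 -0.5440 +0.0949 -0.5394]
eigenvalue magnitudes: 1.1335, 0.6753, 0.1454, 0.0173, 0.0000.
ρ(T) = max|λ| = 1.1335; 1.1335 > 1 ⇒ diverges.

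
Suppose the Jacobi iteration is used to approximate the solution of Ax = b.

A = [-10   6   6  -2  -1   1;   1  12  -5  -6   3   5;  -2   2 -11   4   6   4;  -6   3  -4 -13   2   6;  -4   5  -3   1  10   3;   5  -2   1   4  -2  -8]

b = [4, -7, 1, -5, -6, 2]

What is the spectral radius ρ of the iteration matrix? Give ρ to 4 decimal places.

Diagonal D = diag(-10, 12, -11, -13, 10, -8); L, U strict lower/upper.
T_J = -D⁻¹(L+U): T[4,5] = -(3)/(10) = -0.3000; T[4,4] = 0.
  T[0,:] = [+0.0000  +0.6000  +0.6000  -0.2000  -0.1000  +0.1000]
  T[1,:] = [-0.0833  +0.0000  +0.4167  +0.5000  -0.2500  -0.4167]
  T[2,:] = [-0.1818  +0.1818  +0.0000  +0.3636  +0.5455  +0.3636]
  T[3,:] = [-0.4615  +0.2308  -0.3077  +0.0000  +0.1538  +0.4615]
  T[4,:] = [+0.4000  -0.5000  +0.3000  -0.1000  +0.0000  -0.3000]
  T[5,:] = [+0.6250  -0.2500  +0.1250  +0.5000  -0.2500  +0.0000]
|eigenvalues of T|: 1.2565, 0.6731, 0.6731, 0.5305, 0.5305, 0.2886.
ρ = 1.2565; 1.2565 > 1: divergent.

1.2565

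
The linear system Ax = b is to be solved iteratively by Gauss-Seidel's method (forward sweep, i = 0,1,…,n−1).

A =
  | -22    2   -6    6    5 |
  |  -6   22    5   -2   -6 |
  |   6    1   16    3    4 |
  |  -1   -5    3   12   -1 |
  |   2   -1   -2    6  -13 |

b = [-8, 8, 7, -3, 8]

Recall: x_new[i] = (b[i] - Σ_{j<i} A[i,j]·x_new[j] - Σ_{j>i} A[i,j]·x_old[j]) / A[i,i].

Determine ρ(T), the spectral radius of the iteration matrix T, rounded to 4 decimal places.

0.6523

Let D = diag(-22, 22, 16, 12, -13); L, U the strict triangles.
GS T = -(D+L)⁻¹U: row 0 first, T[0,4] = -(5)/(-22) = +0.2273; later rows by forward substitution.
  T[0,:] = [+0.0000, +0.0909, -0.2727, +0.2727, +0.2273]
  T[1,:] = [+0.0000, +0.0248, -0.3017, +0.1653, +0.3347]
  T[2,:] = [+0.0000, -0.0356, +0.1211, -0.3001, -0.3561]
  T[3,:] = [+0.0000, +0.0268, -0.1787, +0.1666, +0.3308]
  T[4,:] = [+0.0000, +0.0299, -0.1199, +0.1523, +0.2167]
|roots of det(T-λI)|: 0.6523, 0.0954, 0.0282, 0.0282, 0.0000.
ρ(T) = max|λ| = 0.6523; 0.6523 < 1, so it converges for any x₀.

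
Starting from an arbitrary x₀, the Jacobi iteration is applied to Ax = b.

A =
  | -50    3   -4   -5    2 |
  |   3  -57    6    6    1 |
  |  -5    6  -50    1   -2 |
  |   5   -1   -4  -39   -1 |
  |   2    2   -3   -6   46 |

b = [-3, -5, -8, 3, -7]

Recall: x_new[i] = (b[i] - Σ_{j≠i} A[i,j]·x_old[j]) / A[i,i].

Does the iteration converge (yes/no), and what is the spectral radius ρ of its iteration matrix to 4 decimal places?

Write A = D+L+U with D = diag(-50, -57, -50, -39, 46).
Jacobi T = -D⁻¹(L+U): T[4,0] = -(2)/(46) = -0.0435; T[4,4] = 0.
  T[0,:] = [+0.0000  +0.0600  -0.0800  -0.1000  +0.0400]
  T[1,:] = [+0.0526  +0.0000  +0.1053  +0.1053  +0.0175]
  T[2,:] = [-0.1000  +0.1200  +0.0000  +0.0200  -0.0400]
  T[3,:] = [+0.1282  -0.0256  -0.1026  +0.0000  -0.0256]
  T[4,:] = [-0.0435  -0.0435  +0.0652  +0.1304  +0.0000]
eigenvalue magnitudes: 0.1613, 0.1371, 0.1371, 0.0766, 0.0766.
ρ(T) = max|λ| = 0.1613; 0.1613 < 1: convergent.

yes, ρ = 0.1613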